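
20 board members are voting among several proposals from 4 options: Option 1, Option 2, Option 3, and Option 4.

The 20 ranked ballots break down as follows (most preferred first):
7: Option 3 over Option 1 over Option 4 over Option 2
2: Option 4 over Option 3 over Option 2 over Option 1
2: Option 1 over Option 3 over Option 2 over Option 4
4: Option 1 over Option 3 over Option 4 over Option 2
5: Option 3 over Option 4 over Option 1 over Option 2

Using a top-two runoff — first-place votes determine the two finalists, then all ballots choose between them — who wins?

Round 1 first-place votes: Option 1 6, Option 2 0, Option 3 12, Option 4 2. Option 3 and Option 1 advance.
Runoff: Option 3 is ranked above Option 1 on 14 ballots, Option 1 above Option 3 on 6.

Option 3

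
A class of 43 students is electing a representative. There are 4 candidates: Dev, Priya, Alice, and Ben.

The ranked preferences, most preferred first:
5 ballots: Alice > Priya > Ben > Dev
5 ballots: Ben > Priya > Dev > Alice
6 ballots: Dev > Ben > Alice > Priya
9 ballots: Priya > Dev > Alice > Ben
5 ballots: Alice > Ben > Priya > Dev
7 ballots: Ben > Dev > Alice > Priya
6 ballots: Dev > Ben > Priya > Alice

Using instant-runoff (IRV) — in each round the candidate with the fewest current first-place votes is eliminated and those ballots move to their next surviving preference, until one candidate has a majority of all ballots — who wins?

Ben

Round 1: Dev 12, Priya 9, Alice 10, Ben 12. Priya eliminated.
Round 2: Dev 21, Alice 10, Ben 12. Alice eliminated.
Round 3: Dev 21, Ben 22. Ben has a majority (≥22).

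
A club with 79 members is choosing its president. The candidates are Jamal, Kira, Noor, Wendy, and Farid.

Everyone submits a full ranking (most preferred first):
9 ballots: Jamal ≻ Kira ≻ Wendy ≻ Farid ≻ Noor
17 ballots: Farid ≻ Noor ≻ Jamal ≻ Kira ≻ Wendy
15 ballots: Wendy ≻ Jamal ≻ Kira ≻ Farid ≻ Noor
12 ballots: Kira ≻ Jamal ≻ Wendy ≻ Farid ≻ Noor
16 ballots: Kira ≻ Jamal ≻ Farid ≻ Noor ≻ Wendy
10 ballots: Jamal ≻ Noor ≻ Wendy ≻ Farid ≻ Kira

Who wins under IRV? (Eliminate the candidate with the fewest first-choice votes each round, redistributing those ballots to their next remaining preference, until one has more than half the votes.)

Jamal

Round 1: Jamal 19, Kira 28, Noor 0, Wendy 15, Farid 17. Noor eliminated.
Round 2: Jamal 19, Kira 28, Wendy 15, Farid 17. Wendy eliminated.
Round 3: Jamal 34, Kira 28, Farid 17. Farid eliminated.
Round 4: Jamal 51, Kira 28. Jamal has a majority (≥40).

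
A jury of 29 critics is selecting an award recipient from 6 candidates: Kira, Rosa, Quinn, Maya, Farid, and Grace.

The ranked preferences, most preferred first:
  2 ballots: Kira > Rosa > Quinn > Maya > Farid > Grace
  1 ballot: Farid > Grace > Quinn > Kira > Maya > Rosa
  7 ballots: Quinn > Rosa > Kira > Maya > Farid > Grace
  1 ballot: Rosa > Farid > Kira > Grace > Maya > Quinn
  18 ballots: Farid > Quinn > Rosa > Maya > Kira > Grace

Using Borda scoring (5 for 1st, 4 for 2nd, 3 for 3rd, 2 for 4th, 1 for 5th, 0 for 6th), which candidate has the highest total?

Quinn

Kira: 2×5 + 1×2 + 7×3 + 1×3 + 18×1 = 54
Rosa: 2×4 + 1×0 + 7×4 + 1×5 + 18×3 = 95
Quinn: 2×3 + 1×3 + 7×5 + 1×0 + 18×4 = 116
Maya: 2×2 + 1×1 + 7×2 + 1×1 + 18×2 = 56
Farid: 2×1 + 1×5 + 7×1 + 1×4 + 18×5 = 108
Grace: 2×0 + 1×4 + 7×0 + 1×2 + 18×0 = 6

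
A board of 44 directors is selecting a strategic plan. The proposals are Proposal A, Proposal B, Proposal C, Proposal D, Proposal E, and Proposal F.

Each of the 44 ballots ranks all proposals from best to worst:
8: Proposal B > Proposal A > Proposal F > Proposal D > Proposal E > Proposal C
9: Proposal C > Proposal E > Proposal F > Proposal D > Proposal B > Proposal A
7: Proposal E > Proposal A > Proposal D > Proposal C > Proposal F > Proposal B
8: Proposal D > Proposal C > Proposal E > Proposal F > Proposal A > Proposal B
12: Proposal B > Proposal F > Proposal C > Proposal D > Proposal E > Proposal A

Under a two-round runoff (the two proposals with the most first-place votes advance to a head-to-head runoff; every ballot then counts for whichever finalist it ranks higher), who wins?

Round 1 first-place votes: Proposal A 0, Proposal B 20, Proposal C 9, Proposal D 8, Proposal E 7, Proposal F 0. Proposal B and Proposal C advance.
Runoff: Proposal B is ranked above Proposal C on 20 ballots, Proposal C above Proposal B on 24.

Proposal C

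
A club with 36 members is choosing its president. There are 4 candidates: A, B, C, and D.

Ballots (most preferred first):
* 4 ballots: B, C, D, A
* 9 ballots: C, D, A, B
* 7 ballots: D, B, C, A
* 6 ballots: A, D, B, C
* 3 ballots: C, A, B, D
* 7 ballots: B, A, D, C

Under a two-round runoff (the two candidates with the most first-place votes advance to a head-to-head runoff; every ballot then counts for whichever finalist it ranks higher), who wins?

B

Round 1 first-place votes: A 6, B 11, C 12, D 7. C and B advance.
Runoff: C is ranked above B on 12 ballots, B above C on 24.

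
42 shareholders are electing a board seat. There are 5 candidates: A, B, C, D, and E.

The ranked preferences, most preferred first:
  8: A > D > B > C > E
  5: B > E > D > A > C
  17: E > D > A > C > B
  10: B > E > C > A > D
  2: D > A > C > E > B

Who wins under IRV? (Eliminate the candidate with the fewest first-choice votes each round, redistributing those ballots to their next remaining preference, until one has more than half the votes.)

B

Round 1: A 8, B 15, C 0, D 2, E 17. C eliminated.
Round 2: A 8, B 15, D 2, E 17. D eliminated.
Round 3: A 10, B 15, E 17. A eliminated.
Round 4: B 23, E 19. B has a majority (≥22).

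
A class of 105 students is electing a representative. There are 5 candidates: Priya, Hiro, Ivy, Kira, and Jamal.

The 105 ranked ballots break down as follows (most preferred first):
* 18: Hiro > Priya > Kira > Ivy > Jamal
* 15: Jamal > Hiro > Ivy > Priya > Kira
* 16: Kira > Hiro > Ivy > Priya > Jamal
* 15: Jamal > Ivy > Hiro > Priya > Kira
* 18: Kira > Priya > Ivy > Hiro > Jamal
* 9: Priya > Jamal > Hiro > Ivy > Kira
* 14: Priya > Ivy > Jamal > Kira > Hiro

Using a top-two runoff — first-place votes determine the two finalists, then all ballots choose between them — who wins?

Round 1 first-place votes: Priya 23, Hiro 18, Ivy 0, Kira 34, Jamal 30. Kira and Jamal advance.
Runoff: Kira is ranked above Jamal on 52 ballots, Jamal above Kira on 53.

Jamal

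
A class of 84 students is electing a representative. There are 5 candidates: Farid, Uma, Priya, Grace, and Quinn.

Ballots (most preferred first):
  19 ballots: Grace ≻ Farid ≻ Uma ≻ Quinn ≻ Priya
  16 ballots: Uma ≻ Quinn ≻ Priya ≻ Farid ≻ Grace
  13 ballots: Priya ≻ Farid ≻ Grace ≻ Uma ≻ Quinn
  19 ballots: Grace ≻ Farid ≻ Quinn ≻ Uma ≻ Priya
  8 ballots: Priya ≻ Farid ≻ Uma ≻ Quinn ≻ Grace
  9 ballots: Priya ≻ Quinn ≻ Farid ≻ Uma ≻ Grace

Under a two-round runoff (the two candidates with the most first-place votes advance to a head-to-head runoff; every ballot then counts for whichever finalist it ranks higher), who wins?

Round 1 first-place votes: Farid 0, Uma 16, Priya 30, Grace 38, Quinn 0. Grace and Priya advance.
Runoff: Grace is ranked above Priya on 38 ballots, Priya above Grace on 46.

Priya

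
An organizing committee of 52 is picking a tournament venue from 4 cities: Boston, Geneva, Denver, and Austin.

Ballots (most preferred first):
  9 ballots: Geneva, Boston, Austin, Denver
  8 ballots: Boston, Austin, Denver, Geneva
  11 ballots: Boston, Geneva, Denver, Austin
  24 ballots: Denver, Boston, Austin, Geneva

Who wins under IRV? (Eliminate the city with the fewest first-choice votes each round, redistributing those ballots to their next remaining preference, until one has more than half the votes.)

Boston

Round 1: Boston 19, Geneva 9, Denver 24, Austin 0. Austin eliminated.
Round 2: Boston 19, Geneva 9, Denver 24. Geneva eliminated.
Round 3: Boston 28, Denver 24. Boston has a majority (≥27).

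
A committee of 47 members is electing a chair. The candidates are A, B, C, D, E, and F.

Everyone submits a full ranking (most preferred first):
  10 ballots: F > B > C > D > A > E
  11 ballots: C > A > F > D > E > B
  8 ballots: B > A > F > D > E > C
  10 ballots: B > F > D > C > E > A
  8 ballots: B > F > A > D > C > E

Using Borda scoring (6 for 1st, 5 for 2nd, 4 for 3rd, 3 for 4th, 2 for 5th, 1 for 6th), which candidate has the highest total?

A: 10×2 + 11×5 + 8×5 + 10×1 + 8×4 = 157
B: 10×5 + 11×1 + 8×6 + 10×6 + 8×6 = 217
C: 10×4 + 11×6 + 8×1 + 10×3 + 8×2 = 160
D: 10×3 + 11×3 + 8×3 + 10×4 + 8×3 = 151
E: 10×1 + 11×2 + 8×2 + 10×2 + 8×1 = 76
F: 10×6 + 11×4 + 8×4 + 10×5 + 8×5 = 226

F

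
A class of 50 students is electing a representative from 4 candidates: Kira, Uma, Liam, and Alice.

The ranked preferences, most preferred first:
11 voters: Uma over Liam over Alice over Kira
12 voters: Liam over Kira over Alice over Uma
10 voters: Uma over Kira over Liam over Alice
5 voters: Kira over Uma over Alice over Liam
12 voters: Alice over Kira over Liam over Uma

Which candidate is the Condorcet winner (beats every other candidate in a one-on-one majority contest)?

Kira

Kira vs Uma: 29–21
Kira vs Liam: 27–23
Kira vs Alice: 27–23
Kira beats every other candidate.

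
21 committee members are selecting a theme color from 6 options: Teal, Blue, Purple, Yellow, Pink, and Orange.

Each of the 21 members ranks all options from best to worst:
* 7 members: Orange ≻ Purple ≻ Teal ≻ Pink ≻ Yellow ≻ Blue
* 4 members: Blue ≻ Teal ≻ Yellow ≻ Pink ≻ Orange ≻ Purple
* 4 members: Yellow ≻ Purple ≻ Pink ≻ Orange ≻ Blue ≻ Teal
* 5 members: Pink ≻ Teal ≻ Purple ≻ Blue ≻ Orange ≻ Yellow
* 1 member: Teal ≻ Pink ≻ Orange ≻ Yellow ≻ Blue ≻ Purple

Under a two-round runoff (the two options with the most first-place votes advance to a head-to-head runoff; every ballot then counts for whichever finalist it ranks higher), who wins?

Pink

Round 1 first-place votes: Teal 1, Blue 4, Purple 0, Yellow 4, Pink 5, Orange 7. Orange and Pink advance.
Runoff: Orange is ranked above Pink on 7 ballots, Pink above Orange on 14.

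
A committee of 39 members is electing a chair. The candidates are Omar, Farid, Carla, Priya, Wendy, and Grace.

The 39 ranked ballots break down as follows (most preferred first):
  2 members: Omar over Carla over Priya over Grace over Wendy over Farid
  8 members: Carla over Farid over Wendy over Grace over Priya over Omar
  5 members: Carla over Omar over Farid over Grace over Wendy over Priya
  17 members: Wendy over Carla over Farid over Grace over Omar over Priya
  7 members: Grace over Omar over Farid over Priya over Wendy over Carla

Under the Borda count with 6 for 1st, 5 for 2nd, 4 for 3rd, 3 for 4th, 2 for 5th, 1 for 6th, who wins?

Carla

Omar: 2×6 + 8×1 + 5×5 + 17×2 + 7×5 = 114
Farid: 2×1 + 8×5 + 5×4 + 17×4 + 7×4 = 158
Carla: 2×5 + 8×6 + 5×6 + 17×5 + 7×1 = 180
Priya: 2×4 + 8×2 + 5×1 + 17×1 + 7×3 = 67
Wendy: 2×2 + 8×4 + 5×2 + 17×6 + 7×2 = 162
Grace: 2×3 + 8×3 + 5×3 + 17×3 + 7×6 = 138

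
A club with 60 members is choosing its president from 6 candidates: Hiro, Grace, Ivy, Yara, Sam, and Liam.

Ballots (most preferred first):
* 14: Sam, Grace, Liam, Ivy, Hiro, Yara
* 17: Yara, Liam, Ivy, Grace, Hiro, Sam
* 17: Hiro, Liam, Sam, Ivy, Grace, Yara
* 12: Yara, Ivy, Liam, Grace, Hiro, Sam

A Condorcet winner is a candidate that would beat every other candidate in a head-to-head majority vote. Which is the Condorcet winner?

Liam vs Hiro: 43–17
Liam vs Grace: 46–14
Liam vs Ivy: 48–12
Liam vs Yara: 31–29
Liam vs Sam: 46–14
Liam beats every other candidate.

Liam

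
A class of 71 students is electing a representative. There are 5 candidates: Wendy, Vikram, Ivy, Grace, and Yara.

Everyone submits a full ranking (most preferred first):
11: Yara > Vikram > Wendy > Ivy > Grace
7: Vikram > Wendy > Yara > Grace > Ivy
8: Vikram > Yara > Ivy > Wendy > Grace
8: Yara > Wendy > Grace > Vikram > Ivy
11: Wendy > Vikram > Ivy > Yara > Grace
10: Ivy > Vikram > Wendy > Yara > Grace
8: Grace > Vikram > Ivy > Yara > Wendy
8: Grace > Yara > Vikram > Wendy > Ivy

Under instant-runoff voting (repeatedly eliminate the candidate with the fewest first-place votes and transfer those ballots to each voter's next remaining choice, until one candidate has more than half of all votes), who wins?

Round 1: Wendy 11, Vikram 15, Ivy 10, Grace 16, Yara 19. Ivy eliminated.
Round 2: Wendy 11, Vikram 25, Grace 16, Yara 19. Wendy eliminated.
Round 3: Vikram 36, Grace 16, Yara 19. Vikram has a majority (≥36).

Vikram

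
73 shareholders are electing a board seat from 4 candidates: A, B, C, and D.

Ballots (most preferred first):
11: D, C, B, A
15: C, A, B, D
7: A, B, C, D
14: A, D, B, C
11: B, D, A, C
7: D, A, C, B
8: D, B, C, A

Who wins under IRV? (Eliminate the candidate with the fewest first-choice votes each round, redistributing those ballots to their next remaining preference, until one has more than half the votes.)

D

Round 1: A 21, B 11, C 15, D 26. B eliminated.
Round 2: A 21, C 15, D 37. D has a majority (≥37).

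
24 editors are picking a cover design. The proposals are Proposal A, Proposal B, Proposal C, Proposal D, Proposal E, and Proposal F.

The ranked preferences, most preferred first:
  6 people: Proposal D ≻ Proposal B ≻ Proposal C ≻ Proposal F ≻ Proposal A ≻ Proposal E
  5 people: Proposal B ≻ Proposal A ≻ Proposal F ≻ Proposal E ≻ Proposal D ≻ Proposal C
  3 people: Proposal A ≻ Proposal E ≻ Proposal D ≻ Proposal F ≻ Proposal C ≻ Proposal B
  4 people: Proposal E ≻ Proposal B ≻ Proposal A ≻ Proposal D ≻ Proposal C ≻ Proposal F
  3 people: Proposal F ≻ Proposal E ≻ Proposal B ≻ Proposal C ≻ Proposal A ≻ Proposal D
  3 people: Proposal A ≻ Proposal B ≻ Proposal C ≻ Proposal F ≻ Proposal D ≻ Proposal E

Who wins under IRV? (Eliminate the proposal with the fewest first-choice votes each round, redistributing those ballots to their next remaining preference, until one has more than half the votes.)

Round 1: Proposal A 6, Proposal B 5, Proposal C 0, Proposal D 6, Proposal E 4, Proposal F 3. Proposal C eliminated.
Round 2: Proposal A 6, Proposal B 5, Proposal D 6, Proposal E 4, Proposal F 3. Proposal F eliminated.
Round 3: Proposal A 6, Proposal B 5, Proposal D 6, Proposal E 7. Proposal B eliminated.
Round 4: Proposal A 11, Proposal D 6, Proposal E 7. Proposal D eliminated.
Round 5: Proposal A 17, Proposal E 7. Proposal A has a majority (≥13).

Proposal A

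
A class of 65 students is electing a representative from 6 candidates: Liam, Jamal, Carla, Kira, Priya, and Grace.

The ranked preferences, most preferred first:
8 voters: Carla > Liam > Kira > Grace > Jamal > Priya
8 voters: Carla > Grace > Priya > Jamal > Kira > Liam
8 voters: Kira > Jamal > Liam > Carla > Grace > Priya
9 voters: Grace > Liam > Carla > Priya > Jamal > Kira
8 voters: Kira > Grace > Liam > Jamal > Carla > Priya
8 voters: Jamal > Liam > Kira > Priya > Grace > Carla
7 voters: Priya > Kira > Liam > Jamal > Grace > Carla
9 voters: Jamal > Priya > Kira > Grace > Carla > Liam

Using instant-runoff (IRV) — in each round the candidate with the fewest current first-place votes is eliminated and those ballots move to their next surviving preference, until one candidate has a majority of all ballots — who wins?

Round 1: Liam 0, Jamal 17, Carla 16, Kira 16, Priya 7, Grace 9. Liam eliminated.
Round 2: Jamal 17, Carla 16, Kira 16, Priya 7, Grace 9. Priya eliminated.
Round 3: Jamal 17, Carla 16, Kira 23, Grace 9. Grace eliminated.
Round 4: Jamal 17, Carla 25, Kira 23. Jamal eliminated.
Round 5: Carla 25, Kira 40. Kira has a majority (≥33).

Kira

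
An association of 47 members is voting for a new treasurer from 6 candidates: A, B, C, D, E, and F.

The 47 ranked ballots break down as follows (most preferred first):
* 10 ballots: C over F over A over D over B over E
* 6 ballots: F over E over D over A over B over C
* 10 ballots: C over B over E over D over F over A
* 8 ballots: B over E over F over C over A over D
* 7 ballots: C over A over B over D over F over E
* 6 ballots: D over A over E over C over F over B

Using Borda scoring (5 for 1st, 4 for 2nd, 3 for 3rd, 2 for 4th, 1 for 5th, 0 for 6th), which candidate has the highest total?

C

A: 10×3 + 6×2 + 10×0 + 8×1 + 7×4 + 6×4 = 102
B: 10×1 + 6×1 + 10×4 + 8×5 + 7×3 + 6×0 = 117
C: 10×5 + 6×0 + 10×5 + 8×2 + 7×5 + 6×2 = 163
D: 10×2 + 6×3 + 10×2 + 8×0 + 7×2 + 6×5 = 102
E: 10×0 + 6×4 + 10×3 + 8×4 + 7×0 + 6×3 = 104
F: 10×4 + 6×5 + 10×1 + 8×3 + 7×1 + 6×1 = 117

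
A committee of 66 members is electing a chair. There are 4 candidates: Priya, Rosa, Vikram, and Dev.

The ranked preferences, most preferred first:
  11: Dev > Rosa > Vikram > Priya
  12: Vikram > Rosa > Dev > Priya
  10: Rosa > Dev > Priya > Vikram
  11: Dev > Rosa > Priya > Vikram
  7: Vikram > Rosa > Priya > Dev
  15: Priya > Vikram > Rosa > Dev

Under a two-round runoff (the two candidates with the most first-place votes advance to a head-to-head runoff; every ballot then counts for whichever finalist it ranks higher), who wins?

Vikram

Round 1 first-place votes: Priya 15, Rosa 10, Vikram 19, Dev 22. Dev and Vikram advance.
Runoff: Dev is ranked above Vikram on 32 ballots, Vikram above Dev on 34.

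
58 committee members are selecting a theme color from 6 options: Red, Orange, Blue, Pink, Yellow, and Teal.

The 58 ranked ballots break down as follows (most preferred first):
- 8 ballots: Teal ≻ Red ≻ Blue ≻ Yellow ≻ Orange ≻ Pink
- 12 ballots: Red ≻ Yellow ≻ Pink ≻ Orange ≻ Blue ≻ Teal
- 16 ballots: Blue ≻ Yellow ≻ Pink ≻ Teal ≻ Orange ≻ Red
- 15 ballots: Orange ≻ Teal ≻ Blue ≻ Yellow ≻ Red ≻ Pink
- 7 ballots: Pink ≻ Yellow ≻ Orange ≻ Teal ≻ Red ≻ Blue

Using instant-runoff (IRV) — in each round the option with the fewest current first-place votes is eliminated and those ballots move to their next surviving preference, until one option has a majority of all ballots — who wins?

Round 1: Red 12, Orange 15, Blue 16, Pink 7, Yellow 0, Teal 8. Yellow eliminated.
Round 2: Red 12, Orange 15, Blue 16, Pink 7, Teal 8. Pink eliminated.
Round 3: Red 12, Orange 22, Blue 16, Teal 8. Teal eliminated.
Round 4: Red 20, Orange 22, Blue 16. Blue eliminated.
Round 5: Red 20, Orange 38. Orange has a majority (≥30).

Orange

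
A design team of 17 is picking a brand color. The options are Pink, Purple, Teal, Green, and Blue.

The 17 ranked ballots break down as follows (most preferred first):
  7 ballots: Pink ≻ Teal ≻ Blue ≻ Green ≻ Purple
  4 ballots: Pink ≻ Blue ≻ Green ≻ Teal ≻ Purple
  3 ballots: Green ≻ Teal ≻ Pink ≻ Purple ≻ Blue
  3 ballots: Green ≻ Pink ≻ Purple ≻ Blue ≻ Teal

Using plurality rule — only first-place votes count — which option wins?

Pink

First-place votes: Pink 11, Purple 0, Teal 0, Green 6, Blue 0.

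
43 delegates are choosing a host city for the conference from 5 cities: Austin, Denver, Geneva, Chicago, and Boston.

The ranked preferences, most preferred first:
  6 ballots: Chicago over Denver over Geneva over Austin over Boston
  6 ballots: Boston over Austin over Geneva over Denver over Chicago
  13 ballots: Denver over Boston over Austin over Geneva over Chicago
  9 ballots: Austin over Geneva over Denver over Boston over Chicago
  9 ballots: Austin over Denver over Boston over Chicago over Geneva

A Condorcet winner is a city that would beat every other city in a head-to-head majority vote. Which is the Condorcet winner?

Austin

Austin vs Denver: 24–19
Austin vs Geneva: 37–6
Austin vs Chicago: 37–6
Austin vs Boston: 24–19
Austin beats every other city.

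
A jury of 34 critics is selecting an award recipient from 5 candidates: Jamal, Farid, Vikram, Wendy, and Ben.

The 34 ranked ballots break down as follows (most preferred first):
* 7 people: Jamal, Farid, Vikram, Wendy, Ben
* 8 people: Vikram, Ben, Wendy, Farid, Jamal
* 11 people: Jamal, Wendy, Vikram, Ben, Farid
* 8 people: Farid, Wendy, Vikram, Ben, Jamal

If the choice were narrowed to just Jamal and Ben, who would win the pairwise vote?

Jamal is ranked above Ben on 18 ballots; Ben above Jamal on 16.

Jamal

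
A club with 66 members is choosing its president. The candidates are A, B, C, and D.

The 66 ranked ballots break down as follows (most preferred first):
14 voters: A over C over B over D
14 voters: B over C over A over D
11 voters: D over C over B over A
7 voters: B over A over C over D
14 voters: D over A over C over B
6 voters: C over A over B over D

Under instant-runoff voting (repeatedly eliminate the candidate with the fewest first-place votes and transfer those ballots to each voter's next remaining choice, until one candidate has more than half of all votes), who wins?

B

Round 1: A 14, B 21, C 6, D 25. C eliminated.
Round 2: A 20, B 21, D 25. A eliminated.
Round 3: B 41, D 25. B has a majority (≥34).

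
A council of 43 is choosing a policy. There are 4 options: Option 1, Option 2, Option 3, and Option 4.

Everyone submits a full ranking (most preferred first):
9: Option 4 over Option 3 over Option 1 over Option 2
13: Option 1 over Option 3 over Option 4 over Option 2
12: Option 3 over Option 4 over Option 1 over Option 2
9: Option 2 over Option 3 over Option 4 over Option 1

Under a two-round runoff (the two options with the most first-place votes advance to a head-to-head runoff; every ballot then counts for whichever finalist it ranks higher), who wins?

Round 1 first-place votes: Option 1 13, Option 2 9, Option 3 12, Option 4 9. Option 1 and Option 3 advance.
Runoff: Option 1 is ranked above Option 3 on 13 ballots, Option 3 above Option 1 on 30.

Option 3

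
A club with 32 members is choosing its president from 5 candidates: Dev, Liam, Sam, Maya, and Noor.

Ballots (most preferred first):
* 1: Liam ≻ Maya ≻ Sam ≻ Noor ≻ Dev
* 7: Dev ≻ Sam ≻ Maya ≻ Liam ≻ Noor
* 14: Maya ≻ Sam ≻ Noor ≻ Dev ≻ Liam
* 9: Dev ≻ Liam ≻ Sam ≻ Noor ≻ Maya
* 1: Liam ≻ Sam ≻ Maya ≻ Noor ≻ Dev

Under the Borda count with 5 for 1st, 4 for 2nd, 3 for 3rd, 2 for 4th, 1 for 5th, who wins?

Dev: 1×1 + 7×5 + 14×2 + 9×5 + 1×1 = 110
Liam: 1×5 + 7×2 + 14×1 + 9×4 + 1×5 = 74
Sam: 1×3 + 7×4 + 14×4 + 9×3 + 1×4 = 118
Maya: 1×4 + 7×3 + 14×5 + 9×1 + 1×3 = 107
Noor: 1×2 + 7×1 + 14×3 + 9×2 + 1×2 = 71

Sam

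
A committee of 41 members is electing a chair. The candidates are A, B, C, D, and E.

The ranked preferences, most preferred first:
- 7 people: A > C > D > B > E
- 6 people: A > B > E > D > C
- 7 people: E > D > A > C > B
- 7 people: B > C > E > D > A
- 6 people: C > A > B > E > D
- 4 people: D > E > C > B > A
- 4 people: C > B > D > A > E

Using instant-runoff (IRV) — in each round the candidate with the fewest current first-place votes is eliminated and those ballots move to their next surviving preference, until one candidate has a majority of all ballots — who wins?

Round 1: A 13, B 7, C 10, D 4, E 7. D eliminated.
Round 2: A 13, B 7, C 10, E 11. B eliminated.
Round 3: A 13, C 17, E 11. E eliminated.
Round 4: A 20, C 21. C has a majority (≥21).

C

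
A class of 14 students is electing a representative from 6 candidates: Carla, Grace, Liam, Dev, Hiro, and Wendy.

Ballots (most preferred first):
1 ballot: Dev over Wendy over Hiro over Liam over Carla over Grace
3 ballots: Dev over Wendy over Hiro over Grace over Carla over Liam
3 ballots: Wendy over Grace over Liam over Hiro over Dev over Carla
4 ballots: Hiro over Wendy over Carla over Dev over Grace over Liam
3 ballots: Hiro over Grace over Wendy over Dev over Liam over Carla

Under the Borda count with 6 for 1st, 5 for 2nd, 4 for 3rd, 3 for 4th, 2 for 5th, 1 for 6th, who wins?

Carla: 1×2 + 3×2 + 3×1 + 4×4 + 3×1 = 30
Grace: 1×1 + 3×3 + 3×5 + 4×2 + 3×5 = 48
Liam: 1×3 + 3×1 + 3×4 + 4×1 + 3×2 = 28
Dev: 1×6 + 3×6 + 3×2 + 4×3 + 3×3 = 51
Hiro: 1×4 + 3×4 + 3×3 + 4×6 + 3×6 = 67
Wendy: 1×5 + 3×5 + 3×6 + 4×5 + 3×4 = 70

Wendy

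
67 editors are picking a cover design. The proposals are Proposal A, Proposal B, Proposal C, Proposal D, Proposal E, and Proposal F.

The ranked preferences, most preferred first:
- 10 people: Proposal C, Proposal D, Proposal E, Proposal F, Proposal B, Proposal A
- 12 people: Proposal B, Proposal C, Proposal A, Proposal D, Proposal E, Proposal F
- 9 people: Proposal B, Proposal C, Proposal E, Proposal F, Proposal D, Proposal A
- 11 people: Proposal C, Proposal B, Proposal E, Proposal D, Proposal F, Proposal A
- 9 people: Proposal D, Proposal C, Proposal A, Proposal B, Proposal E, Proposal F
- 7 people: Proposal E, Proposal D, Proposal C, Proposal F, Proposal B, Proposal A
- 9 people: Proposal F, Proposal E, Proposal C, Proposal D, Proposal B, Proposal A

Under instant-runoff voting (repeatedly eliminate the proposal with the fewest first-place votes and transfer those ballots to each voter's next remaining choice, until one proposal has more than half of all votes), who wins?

Round 1: Proposal A 0, Proposal B 21, Proposal C 21, Proposal D 9, Proposal E 7, Proposal F 9. Proposal A eliminated.
Round 2: Proposal B 21, Proposal C 21, Proposal D 9, Proposal E 7, Proposal F 9. Proposal E eliminated.
Round 3: Proposal B 21, Proposal C 21, Proposal D 16, Proposal F 9. Proposal F eliminated.
Round 4: Proposal B 21, Proposal C 30, Proposal D 16. Proposal D eliminated.
Round 5: Proposal B 21, Proposal C 46. Proposal C has a majority (≥34).

Proposal C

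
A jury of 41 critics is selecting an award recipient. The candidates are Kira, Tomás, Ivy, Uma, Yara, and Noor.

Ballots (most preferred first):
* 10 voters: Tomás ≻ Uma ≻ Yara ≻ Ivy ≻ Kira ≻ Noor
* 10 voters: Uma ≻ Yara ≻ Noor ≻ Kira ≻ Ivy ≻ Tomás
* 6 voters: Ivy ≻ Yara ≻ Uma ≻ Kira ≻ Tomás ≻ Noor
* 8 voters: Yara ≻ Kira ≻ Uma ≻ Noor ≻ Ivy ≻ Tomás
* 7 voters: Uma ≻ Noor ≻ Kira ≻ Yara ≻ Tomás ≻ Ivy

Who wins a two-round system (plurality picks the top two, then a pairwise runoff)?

Round 1 first-place votes: Kira 0, Tomás 10, Ivy 6, Uma 17, Yara 8, Noor 0. Uma and Tomás advance.
Runoff: Uma is ranked above Tomás on 31 ballots, Tomás above Uma on 10.

Uma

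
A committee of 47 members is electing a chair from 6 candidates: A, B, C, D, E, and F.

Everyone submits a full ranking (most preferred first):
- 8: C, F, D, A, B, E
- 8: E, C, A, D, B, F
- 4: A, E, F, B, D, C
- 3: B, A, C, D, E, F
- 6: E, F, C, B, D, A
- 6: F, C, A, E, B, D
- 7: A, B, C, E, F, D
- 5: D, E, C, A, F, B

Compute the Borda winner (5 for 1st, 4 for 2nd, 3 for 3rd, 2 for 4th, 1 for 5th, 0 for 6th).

C

A: 8×2 + 8×3 + 4×5 + 3×4 + 6×0 + 6×3 + 7×5 + 5×2 = 135
B: 8×1 + 8×1 + 4×2 + 3×5 + 6×2 + 6×1 + 7×4 + 5×0 = 85
C: 8×5 + 8×4 + 4×0 + 3×3 + 6×3 + 6×4 + 7×3 + 5×3 = 159
D: 8×3 + 8×2 + 4×1 + 3×2 + 6×1 + 6×0 + 7×0 + 5×5 = 81
E: 8×0 + 8×5 + 4×4 + 3×1 + 6×5 + 6×2 + 7×2 + 5×4 = 135
F: 8×4 + 8×0 + 4×3 + 3×0 + 6×4 + 6×5 + 7×1 + 5×1 = 110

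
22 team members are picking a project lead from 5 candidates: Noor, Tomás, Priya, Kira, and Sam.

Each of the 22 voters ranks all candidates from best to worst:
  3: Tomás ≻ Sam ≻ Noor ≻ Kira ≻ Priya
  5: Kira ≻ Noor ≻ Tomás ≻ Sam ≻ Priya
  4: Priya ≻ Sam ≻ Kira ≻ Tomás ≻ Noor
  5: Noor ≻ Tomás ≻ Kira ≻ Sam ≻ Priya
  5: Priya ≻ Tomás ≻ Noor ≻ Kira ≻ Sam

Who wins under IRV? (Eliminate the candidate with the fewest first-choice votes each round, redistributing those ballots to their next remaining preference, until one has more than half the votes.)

Round 1: Noor 5, Tomás 3, Priya 9, Kira 5, Sam 0. Sam eliminated.
Round 2: Noor 5, Tomás 3, Priya 9, Kira 5. Tomás eliminated.
Round 3: Noor 8, Priya 9, Kira 5. Kira eliminated.
Round 4: Noor 13, Priya 9. Noor has a majority (≥12).

Noor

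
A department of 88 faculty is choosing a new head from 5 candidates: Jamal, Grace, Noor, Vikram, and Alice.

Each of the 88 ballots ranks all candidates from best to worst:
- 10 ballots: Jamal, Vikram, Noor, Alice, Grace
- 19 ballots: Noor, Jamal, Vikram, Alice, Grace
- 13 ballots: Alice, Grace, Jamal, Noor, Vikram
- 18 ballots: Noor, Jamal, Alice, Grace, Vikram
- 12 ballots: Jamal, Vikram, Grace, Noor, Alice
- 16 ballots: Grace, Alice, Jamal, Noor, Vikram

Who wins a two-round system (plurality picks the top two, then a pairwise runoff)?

Round 1 first-place votes: Jamal 22, Grace 16, Noor 37, Vikram 0, Alice 13. Noor and Jamal advance.
Runoff: Noor is ranked above Jamal on 37 ballots, Jamal above Noor on 51.

Jamal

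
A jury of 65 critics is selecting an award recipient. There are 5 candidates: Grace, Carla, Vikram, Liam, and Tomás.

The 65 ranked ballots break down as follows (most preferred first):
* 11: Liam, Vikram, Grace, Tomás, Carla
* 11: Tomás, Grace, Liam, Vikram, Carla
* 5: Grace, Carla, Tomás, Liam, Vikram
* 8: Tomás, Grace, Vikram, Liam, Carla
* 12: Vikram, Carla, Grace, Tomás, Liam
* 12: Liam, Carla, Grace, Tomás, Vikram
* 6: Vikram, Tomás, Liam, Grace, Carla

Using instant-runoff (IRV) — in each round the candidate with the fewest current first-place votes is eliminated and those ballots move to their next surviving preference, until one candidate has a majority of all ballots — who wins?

Round 1: Grace 5, Carla 0, Vikram 18, Liam 23, Tomás 19. Carla eliminated.
Round 2: Grace 5, Vikram 18, Liam 23, Tomás 19. Grace eliminated.
Round 3: Vikram 18, Liam 23, Tomás 24. Vikram eliminated.
Round 4: Liam 23, Tomás 42. Tomás has a majority (≥33).

Tomás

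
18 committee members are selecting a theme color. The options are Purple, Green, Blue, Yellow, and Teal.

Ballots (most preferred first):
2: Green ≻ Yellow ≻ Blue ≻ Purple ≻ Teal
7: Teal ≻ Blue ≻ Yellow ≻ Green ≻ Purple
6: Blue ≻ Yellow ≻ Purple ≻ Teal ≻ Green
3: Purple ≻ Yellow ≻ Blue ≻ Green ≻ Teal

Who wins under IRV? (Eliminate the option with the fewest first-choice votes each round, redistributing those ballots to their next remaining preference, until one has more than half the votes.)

Blue

Round 1: Purple 3, Green 2, Blue 6, Yellow 0, Teal 7. Yellow eliminated.
Round 2: Purple 3, Green 2, Blue 6, Teal 7. Green eliminated.
Round 3: Purple 3, Blue 8, Teal 7. Purple eliminated.
Round 4: Blue 11, Teal 7. Blue has a majority (≥10).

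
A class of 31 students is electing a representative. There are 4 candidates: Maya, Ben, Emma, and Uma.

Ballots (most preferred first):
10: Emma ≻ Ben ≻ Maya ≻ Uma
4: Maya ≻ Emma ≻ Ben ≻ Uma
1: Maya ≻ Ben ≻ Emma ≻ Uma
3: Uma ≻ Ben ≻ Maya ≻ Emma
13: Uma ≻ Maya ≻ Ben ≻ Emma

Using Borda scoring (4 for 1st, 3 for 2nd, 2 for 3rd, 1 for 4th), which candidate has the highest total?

Maya

Maya: 10×2 + 4×4 + 1×4 + 3×2 + 13×3 = 85
Ben: 10×3 + 4×2 + 1×3 + 3×3 + 13×2 = 76
Emma: 10×4 + 4×3 + 1×2 + 3×1 + 13×1 = 70
Uma: 10×1 + 4×1 + 1×1 + 3×4 + 13×4 = 79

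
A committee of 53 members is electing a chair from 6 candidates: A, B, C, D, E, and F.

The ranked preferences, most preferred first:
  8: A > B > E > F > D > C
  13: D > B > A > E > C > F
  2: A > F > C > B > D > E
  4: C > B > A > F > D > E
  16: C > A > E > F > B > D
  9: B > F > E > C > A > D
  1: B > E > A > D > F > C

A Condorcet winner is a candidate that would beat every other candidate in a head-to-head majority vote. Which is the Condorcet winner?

B

B vs A: 27–26
B vs C: 31–22
B vs D: 40–13
B vs E: 37–16
B vs F: 35–18
B beats every other candidate.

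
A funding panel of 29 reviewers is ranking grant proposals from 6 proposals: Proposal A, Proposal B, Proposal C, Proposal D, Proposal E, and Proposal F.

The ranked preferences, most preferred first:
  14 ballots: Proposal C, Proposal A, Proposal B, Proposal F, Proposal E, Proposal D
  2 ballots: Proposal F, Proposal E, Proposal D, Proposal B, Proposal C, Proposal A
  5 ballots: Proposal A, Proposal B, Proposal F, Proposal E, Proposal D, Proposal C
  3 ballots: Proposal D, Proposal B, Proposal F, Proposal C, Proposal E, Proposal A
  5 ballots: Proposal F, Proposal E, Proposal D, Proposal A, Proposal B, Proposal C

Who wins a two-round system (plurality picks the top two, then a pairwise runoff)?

Proposal F

Round 1 first-place votes: Proposal A 5, Proposal B 0, Proposal C 14, Proposal D 3, Proposal E 0, Proposal F 7. Proposal C and Proposal F advance.
Runoff: Proposal C is ranked above Proposal F on 14 ballots, Proposal F above Proposal C on 15.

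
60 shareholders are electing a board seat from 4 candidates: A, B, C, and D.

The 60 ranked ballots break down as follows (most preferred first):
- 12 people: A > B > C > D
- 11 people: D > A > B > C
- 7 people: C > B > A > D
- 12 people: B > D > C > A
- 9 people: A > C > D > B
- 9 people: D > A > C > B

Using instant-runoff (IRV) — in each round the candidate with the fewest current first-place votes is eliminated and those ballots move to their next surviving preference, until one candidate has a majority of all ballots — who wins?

D

Round 1: A 21, B 12, C 7, D 20. C eliminated.
Round 2: A 21, B 19, D 20. B eliminated.
Round 3: A 28, D 32. D has a majority (≥31).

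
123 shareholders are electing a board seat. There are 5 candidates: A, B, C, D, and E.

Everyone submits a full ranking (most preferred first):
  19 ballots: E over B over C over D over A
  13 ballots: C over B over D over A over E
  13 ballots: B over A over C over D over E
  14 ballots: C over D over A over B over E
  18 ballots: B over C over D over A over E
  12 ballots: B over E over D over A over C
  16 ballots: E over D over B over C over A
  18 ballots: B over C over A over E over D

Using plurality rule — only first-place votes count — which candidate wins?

B

First-place votes: A 0, B 61, C 27, D 0, E 35.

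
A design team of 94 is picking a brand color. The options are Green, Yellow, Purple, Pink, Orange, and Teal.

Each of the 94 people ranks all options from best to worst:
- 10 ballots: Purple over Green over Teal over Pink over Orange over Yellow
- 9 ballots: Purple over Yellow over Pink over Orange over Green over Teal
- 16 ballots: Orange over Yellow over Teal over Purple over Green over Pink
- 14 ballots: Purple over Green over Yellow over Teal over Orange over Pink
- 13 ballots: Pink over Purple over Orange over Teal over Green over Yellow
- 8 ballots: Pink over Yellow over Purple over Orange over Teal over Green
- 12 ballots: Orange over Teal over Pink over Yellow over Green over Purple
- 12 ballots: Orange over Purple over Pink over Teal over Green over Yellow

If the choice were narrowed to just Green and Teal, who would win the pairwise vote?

Green is ranked above Teal on 33 ballots; Teal above Green on 61.

Teal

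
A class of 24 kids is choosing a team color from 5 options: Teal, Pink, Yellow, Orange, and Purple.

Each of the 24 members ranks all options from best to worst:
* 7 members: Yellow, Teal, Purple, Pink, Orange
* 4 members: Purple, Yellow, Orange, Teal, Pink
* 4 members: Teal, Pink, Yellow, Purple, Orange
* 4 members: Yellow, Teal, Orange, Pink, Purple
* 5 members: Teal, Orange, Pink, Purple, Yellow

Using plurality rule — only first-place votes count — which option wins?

First-place votes: Teal 9, Pink 0, Yellow 11, Orange 0, Purple 4.

Yellow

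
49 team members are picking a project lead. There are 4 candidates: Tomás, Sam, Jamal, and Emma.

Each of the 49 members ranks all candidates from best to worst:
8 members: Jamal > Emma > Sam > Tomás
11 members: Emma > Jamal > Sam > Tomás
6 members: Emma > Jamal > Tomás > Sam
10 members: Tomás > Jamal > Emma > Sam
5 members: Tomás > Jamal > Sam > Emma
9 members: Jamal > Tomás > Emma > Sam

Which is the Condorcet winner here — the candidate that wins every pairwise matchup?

Jamal

Jamal vs Tomás: 34–15
Jamal vs Sam: 49–0
Jamal vs Emma: 32–17
Jamal beats every other candidate.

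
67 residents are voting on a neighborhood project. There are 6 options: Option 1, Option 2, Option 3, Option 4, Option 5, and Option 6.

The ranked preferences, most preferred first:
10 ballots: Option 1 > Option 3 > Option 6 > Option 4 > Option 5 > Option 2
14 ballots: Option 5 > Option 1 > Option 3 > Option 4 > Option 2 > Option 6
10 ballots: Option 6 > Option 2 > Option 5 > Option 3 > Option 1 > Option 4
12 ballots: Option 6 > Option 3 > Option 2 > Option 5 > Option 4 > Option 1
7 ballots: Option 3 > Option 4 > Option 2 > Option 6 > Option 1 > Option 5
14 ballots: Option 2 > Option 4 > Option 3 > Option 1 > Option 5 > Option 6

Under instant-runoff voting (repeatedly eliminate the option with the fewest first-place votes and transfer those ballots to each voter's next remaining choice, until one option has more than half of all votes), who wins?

Option 2

Round 1: Option 1 10, Option 2 14, Option 3 7, Option 4 0, Option 5 14, Option 6 22. Option 4 eliminated.
Round 2: Option 1 10, Option 2 14, Option 3 7, Option 5 14, Option 6 22. Option 3 eliminated.
Round 3: Option 1 10, Option 2 21, Option 5 14, Option 6 22. Option 1 eliminated.
Round 4: Option 2 21, Option 5 14, Option 6 32. Option 5 eliminated.
Round 5: Option 2 35, Option 6 32. Option 2 has a majority (≥34).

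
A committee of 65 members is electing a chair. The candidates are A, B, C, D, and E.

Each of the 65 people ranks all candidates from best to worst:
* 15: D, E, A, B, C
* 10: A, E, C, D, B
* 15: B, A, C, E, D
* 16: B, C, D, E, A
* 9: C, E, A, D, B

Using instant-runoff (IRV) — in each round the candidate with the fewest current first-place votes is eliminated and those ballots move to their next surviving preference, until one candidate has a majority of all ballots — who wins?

Round 1: A 10, B 31, C 9, D 15, E 0. E eliminated.
Round 2: A 10, B 31, C 9, D 15. C eliminated.
Round 3: A 19, B 31, D 15. D eliminated.
Round 4: A 34, B 31. A has a majority (≥33).

A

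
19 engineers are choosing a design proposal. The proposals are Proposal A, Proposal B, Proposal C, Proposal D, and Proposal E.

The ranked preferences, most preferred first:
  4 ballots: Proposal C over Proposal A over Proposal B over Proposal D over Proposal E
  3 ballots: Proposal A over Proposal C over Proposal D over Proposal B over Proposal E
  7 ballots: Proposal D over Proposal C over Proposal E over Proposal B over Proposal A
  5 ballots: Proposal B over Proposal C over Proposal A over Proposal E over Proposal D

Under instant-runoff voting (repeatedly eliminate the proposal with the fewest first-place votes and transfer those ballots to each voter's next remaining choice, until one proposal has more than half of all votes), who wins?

Round 1: Proposal A 3, Proposal B 5, Proposal C 4, Proposal D 7, Proposal E 0. Proposal E eliminated.
Round 2: Proposal A 3, Proposal B 5, Proposal C 4, Proposal D 7. Proposal A eliminated.
Round 3: Proposal B 5, Proposal C 7, Proposal D 7. Proposal B eliminated.
Round 4: Proposal C 12, Proposal D 7. Proposal C has a majority (≥10).

Proposal C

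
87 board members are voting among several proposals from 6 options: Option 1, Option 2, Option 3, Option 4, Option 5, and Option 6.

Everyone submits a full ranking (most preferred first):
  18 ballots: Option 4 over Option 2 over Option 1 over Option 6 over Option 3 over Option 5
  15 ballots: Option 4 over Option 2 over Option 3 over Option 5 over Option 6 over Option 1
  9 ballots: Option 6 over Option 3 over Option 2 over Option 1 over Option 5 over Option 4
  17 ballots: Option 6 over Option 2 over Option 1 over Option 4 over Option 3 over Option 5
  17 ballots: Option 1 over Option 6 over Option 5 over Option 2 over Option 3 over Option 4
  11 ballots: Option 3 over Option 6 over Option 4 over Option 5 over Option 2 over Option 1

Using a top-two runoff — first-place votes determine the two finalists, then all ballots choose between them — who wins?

Option 6

Round 1 first-place votes: Option 1 17, Option 2 0, Option 3 11, Option 4 33, Option 5 0, Option 6 26. Option 4 and Option 6 advance.
Runoff: Option 4 is ranked above Option 6 on 33 ballots, Option 6 above Option 4 on 54.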